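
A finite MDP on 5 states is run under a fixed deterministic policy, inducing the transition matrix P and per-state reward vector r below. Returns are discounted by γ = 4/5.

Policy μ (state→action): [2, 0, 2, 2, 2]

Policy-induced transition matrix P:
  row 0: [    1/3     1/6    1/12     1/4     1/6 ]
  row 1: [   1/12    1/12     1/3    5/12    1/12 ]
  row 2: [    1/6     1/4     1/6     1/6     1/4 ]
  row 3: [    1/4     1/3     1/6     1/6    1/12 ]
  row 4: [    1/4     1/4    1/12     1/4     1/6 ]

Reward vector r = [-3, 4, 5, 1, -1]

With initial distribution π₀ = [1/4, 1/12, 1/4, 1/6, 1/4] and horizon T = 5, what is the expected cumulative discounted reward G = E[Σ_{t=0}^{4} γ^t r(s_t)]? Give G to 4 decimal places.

t=0: π = [0.2500, 0.0833, 0.2500, 0.1667, 0.2500], E[r] = 0.7500, γ^t·E[r] = 0.750000, running G = 0.750000
t=1: π = [0.2361, 0.2292, 0.1389, 0.2292, 0.1667], E[r] = 0.9653, γ^t·E[r] = 0.772222, running G = 1.522222
t=2: π = [0.2199, 0.2112, 0.1713, 0.2575, 0.1400], E[r] = 1.1591, γ^t·E[r] = 0.741852, running G = 2.264074
t=3: π = [0.2188, 0.2179, 0.1719, 0.2495, 0.1419], E[r] = 1.1821, γ^t·E[r] = 0.605259, running G = 2.869333
t=4: π = [0.2176, 0.2162, 0.1729, 0.2512, 0.1420], E[r] = 1.1860, γ^t·E[r] = 0.485766, running G = 3.355100

G = 3.3551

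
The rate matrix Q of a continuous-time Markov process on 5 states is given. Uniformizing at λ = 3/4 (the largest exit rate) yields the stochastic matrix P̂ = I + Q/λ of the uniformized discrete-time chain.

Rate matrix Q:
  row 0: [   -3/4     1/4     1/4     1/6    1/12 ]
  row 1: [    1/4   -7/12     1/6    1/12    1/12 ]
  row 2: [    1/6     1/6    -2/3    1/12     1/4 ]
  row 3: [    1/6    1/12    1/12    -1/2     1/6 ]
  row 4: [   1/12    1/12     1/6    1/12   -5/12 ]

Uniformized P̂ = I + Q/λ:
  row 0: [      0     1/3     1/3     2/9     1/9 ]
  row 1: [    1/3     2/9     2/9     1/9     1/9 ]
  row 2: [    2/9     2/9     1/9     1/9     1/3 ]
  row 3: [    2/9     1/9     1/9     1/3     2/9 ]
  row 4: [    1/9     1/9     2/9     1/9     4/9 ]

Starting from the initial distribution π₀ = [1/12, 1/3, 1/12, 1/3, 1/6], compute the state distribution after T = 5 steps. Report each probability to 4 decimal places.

t=0: π = [0.0833, 0.3333, 0.0833, 0.3333, 0.1667]
t=1: π = [0.2222, 0.1759, 0.1852, 0.1944, 0.2222]
t=2: π = [0.1677, 0.2006, 0.2047, 0.1790, 0.2479]
t=3: π = [0.1797, 0.1934, 0.1982, 0.1695, 0.2591]
t=4: π = [0.1750, 0.1946, 0.2013, 0.1687, 0.2604]
t=5: π = [0.1760, 0.1940, 0.2005, 0.1681, 0.2614]

π = [0.1760, 0.1940, 0.2005, 0.1681, 0.2614]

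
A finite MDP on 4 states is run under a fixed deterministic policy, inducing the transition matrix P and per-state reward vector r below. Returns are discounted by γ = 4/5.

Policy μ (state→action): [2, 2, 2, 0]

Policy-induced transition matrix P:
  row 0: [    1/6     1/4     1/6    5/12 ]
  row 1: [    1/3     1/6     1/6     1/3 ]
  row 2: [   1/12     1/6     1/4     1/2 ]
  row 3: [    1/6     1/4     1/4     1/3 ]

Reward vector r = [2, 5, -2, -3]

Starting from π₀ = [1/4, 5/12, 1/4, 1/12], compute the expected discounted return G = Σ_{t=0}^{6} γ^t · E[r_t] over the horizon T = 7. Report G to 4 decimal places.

t=0: π = [0.2500, 0.4167, 0.2500, 0.0833], E[r] = 1.8333, γ^t·E[r] = 1.833333, running G = 1.833333
t=1: π = [0.2153, 0.1944, 0.1944, 0.3958], E[r] = -0.1736, γ^t·E[r] = -0.138889, running G = 1.694444
t=2: π = [0.1829, 0.2176, 0.2159, 0.3837], E[r] = -0.1291, γ^t·E[r] = -0.082593, running G = 1.611852
t=3: π = [0.1849, 0.2139, 0.2166, 0.3845], E[r] = -0.1476, γ^t·E[r] = -0.075580, running G = 1.536272
t=4: π = [0.1843, 0.2141, 0.2168, 0.3849], E[r] = -0.1489, γ^t·E[r] = -0.061004, running G = 1.475267
t=5: π = [0.1843, 0.2141, 0.2168, 0.3848], E[r] = -0.1490, γ^t·E[r] = -0.048826, running G = 1.426441
t=6: π = [0.1843, 0.2141, 0.2168, 0.3848], E[r] = -0.1491, γ^t·E[r] = -0.039073, running G = 1.387368

G = 1.3874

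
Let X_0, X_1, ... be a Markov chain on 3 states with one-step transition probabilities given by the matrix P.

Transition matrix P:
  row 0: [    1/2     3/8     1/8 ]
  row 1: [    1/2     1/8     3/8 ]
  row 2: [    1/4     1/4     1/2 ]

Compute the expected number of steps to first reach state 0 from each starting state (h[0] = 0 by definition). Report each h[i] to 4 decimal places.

First-step conditioning: h[0] = 0; for i ≠ 0, h[i] = 1 + Σ_k P[i][k]·h[k].
  h[1] = 1 + 1/8·h[1] + 3/8·h[2]
  h[2] = 1 + 1/4·h[1] + 1/2·h[2]
Solving the 2×2 linear system over states ≠ 0 gives exactly h = [0, 28/11, 36/11] (h[0] = 0 is the target).

h = [0.0000, 2.5455, 3.2727]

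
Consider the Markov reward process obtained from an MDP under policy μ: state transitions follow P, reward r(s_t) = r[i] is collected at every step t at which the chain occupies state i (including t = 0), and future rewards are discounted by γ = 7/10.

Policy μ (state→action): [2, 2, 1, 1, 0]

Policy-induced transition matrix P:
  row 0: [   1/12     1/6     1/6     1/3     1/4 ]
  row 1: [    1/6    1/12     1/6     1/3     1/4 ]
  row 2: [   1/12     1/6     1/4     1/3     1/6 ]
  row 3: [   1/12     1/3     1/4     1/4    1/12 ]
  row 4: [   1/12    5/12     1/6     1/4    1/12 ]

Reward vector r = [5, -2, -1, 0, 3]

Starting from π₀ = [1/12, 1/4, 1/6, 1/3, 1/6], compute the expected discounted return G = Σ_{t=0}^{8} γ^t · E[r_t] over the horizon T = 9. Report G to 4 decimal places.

t=0: π = [0.0833, 0.2500, 0.1667, 0.3333, 0.1667], E[r] = 0.2500, γ^t·E[r] = 0.250000, running G = 0.250000
t=1: π = [0.1042, 0.2431, 0.2083, 0.2917, 0.1528], E[r] = 0.2847, γ^t·E[r] = 0.199306, running G = 0.449306
t=2: π = [0.1036, 0.2332, 0.2083, 0.2963, 0.1586], E[r] = 0.3189, γ^t·E[r] = 0.156244, running G = 0.605550
t=3: π = [0.1028, 0.2363, 0.2087, 0.2954, 0.1568], E[r] = 0.3031, γ^t·E[r] = 0.103962, running G = 0.709512
t=4: π = [0.1030, 0.2354, 0.2087, 0.2956, 0.1572], E[r] = 0.3073, γ^t·E[r] = 0.073776, running G = 0.783288
t=5: π = [0.1030, 0.2356, 0.2087, 0.2956, 0.1571], E[r] = 0.3062, γ^t·E[r] = 0.051463, running G = 0.834750
t=6: π = [0.1030, 0.2356, 0.2087, 0.2956, 0.1572], E[r] = 0.3065, γ^t·E[r] = 0.036055, running G = 0.870805
t=7: π = [0.1030, 0.2356, 0.2087, 0.2956, 0.1571], E[r] = 0.3064, γ^t·E[r] = 0.025233, running G = 0.896038
t=8: π = [0.1030, 0.2356, 0.2087, 0.2956, 0.1572], E[r] = 0.3064, γ^t·E[r] = 0.017664, running G = 0.913703

G = 0.9137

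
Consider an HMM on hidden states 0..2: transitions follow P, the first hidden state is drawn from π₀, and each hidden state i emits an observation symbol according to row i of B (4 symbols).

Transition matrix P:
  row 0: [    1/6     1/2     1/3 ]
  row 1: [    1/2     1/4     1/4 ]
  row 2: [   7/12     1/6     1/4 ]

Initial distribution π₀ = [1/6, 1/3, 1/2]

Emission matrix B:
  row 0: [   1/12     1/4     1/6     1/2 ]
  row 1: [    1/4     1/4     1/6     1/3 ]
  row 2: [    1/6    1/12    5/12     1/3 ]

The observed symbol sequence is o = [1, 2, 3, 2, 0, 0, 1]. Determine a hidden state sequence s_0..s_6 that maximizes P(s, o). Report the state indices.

t=0: δ = [4.167e-02, 8.333e-02, 4.167e-02]  (obs o_0=1)
t=1: δ = [6.944e-03, 3.472e-03, 8.681e-03]  ψ = [1, 0, 1]  (obs o_1=2)
t=2: δ = [2.532e-03, 1.157e-03, 7.716e-04]  ψ = [2, 0, 0]  (obs o_2=3)
t=3: δ = [9.645e-05, 2.110e-04, 3.516e-04]  ψ = [1, 0, 0]  (obs o_3=2)
t=4: δ = [1.709e-05, 1.465e-05, 1.465e-05]  ψ = [2, 2, 2]  (obs o_4=0)
t=5: δ = [7.122e-07, 2.137e-06, 9.497e-07]  ψ = [2, 0, 0]  (obs o_5=0)
t=6: δ = [2.671e-07, 1.335e-07, 4.451e-08]  ψ = [1, 1, 1]  (obs o_6=1)
backtrack: best end state = 0; path = [1, 2, 0, 2, 0, 1, 0]

path = [1, 2, 0, 2, 0, 1, 0]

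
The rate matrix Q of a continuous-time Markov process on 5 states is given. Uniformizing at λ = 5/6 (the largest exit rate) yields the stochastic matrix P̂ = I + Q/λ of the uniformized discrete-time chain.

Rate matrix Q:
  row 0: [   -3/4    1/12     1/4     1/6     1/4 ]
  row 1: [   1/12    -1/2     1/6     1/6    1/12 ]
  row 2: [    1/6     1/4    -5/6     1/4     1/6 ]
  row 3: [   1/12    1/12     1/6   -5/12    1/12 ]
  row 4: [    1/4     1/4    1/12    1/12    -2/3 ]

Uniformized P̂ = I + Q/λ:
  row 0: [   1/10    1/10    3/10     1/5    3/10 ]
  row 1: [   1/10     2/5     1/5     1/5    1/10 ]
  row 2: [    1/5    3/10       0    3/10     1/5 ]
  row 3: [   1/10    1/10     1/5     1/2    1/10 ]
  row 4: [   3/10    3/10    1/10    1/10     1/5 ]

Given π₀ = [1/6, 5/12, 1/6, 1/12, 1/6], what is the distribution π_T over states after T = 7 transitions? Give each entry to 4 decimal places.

t=0: π = [0.1667, 0.4167, 0.1667, 0.0833, 0.1667]
t=1: π = [0.1500, 0.2917, 0.1667, 0.2250, 0.1667]
t=2: π = [0.1500, 0.2542, 0.1650, 0.2675, 0.1633]
t=3: π = [0.1492, 0.2419, 0.1657, 0.2804, 0.1628]
t=4: π = [0.1491, 0.2383, 0.1655, 0.2844, 0.1627]
t=5: π = [0.1491, 0.2371, 0.1655, 0.2856, 0.1626]
t=6: π = [0.1491, 0.2368, 0.1655, 0.2860, 0.1626]
t=7: π = [0.1491, 0.2367, 0.1655, 0.2861, 0.1626]

π = [0.1491, 0.2367, 0.1655, 0.2861, 0.1626]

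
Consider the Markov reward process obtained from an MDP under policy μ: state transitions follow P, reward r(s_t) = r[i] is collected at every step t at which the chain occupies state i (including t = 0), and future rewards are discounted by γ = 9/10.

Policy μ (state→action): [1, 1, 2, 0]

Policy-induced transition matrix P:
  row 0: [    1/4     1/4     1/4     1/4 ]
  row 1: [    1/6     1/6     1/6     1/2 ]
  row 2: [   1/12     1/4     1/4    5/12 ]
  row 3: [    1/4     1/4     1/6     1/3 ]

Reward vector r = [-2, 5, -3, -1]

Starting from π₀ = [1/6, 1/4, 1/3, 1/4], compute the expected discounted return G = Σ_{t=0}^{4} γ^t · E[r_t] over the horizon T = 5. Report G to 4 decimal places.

t=0: π = [0.1667, 0.2500, 0.3333, 0.2500], E[r] = -0.3333, γ^t·E[r] = -0.333333, running G = -0.333333
t=1: π = [0.1736, 0.2292, 0.2083, 0.3889], E[r] = -0.2153, γ^t·E[r] = -0.193750, running G = -0.527083
t=2: π = [0.1962, 0.2309, 0.1985, 0.3744], E[r] = -0.2078, γ^t·E[r] = -0.168281, running G = -0.695365
t=3: π = [0.1977, 0.2308, 0.1996, 0.3720], E[r] = -0.2122, γ^t·E[r] = -0.154723, running G = -0.850087
t=4: π = [0.1975, 0.2308, 0.1998, 0.3719], E[r] = -0.2124, γ^t·E[r] = -0.139374, running G = -0.989462

G = -0.9895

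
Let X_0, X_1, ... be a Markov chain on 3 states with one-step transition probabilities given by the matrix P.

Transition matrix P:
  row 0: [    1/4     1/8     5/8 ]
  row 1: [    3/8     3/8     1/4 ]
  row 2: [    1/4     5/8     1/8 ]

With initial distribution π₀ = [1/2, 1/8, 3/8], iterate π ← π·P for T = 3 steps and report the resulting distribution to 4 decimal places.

t=0: π = [0.5000, 0.1250, 0.3750]
t=1: π = [0.2656, 0.3438, 0.3906]
t=2: π = [0.2930, 0.4063, 0.3008]
t=3: π = [0.3008, 0.3770, 0.3223]

π = [0.3008, 0.3770, 0.3223]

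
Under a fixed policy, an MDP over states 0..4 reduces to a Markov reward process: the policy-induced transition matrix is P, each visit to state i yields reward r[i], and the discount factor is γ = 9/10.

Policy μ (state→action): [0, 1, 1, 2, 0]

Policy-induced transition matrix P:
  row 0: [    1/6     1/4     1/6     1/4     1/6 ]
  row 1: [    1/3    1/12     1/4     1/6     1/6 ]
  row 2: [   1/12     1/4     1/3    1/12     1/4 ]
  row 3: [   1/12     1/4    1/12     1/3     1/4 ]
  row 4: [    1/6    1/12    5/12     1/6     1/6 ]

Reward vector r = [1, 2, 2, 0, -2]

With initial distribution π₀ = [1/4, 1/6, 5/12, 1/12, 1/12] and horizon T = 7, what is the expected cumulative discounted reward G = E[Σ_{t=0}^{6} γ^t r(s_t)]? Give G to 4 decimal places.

t=0: π = [0.2500, 0.1667, 0.4167, 0.0833, 0.0833], E[r] = 1.2500, γ^t·E[r] = 1.250000, running G = 1.250000
t=1: π = [0.1528, 0.2083, 0.2639, 0.1667, 0.2083], E[r] = 0.6806, γ^t·E[r] = 0.612500, running G = 1.862500
t=2: π = [0.1655, 0.1806, 0.2662, 0.1852, 0.2025], E[r] = 0.6539, γ^t·E[r] = 0.529688, running G = 2.392188
t=3: π = [0.1591, 0.1861, 0.2613, 0.1891, 0.2043], E[r] = 0.6454, γ^t·E[r] = 0.470531, running G = 2.862719
t=4: π = [0.1602, 0.1849, 0.2610, 0.1897, 0.2042], E[r] = 0.6437, γ^t·E[r] = 0.422318, running G = 3.285037
t=5: π = [0.1599, 0.1851, 0.2608, 0.1899, 0.2042], E[r] = 0.6434, γ^t·E[r] = 0.379934, running G = 3.664970
t=6: π = [0.1600, 0.1851, 0.2608, 0.1899, 0.2042], E[r] = 0.6433, γ^t·E[r] = 0.341890, running G = 4.006860

G = 4.0069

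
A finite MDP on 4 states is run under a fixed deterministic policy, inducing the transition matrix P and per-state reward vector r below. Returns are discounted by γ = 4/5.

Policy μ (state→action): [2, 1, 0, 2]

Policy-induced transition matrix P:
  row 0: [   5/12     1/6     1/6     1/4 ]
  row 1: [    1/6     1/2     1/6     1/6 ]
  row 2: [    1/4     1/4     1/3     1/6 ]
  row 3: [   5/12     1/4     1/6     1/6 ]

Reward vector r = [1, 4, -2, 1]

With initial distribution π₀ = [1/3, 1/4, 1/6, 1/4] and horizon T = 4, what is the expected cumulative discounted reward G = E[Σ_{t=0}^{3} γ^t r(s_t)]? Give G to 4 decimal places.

G = 3.7507

t=0: π = [0.3333, 0.2500, 0.1667, 0.2500], E[r] = 1.2500, γ^t·E[r] = 1.250000, running G = 1.250000
t=1: π = [0.3264, 0.2847, 0.1944, 0.1944], E[r] = 1.2708, γ^t·E[r] = 1.016667, running G = 2.266667
t=2: π = [0.3131, 0.2940, 0.1991, 0.1939], E[r] = 1.2847, γ^t·E[r] = 0.822222, running G = 3.088889
t=3: π = [0.3100, 0.2974, 0.1998, 0.1928], E[r] = 1.2927, γ^t·E[r] = 0.661852, running G = 3.750741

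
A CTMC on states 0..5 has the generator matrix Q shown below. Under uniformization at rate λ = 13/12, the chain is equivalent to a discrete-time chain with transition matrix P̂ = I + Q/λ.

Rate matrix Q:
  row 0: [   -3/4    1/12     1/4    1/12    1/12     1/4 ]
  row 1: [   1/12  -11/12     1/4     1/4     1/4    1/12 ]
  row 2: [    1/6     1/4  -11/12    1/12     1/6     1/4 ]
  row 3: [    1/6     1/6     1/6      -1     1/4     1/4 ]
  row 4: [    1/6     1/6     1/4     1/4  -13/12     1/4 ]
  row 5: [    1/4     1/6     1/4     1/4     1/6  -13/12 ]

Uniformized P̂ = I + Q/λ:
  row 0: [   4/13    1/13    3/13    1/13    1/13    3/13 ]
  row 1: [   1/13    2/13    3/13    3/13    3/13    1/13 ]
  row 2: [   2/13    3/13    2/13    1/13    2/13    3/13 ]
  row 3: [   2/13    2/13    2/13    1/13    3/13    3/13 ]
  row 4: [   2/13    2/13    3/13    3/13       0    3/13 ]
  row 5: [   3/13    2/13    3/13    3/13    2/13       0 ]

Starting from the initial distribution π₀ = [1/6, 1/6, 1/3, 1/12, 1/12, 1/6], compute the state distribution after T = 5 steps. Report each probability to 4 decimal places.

t=0: π = [0.1667, 0.1667, 0.3333, 0.0833, 0.0833, 0.1667]
t=1: π = [0.1795, 0.1667, 0.1987, 0.1410, 0.1474, 0.1667]
t=2: π = [0.1815, 0.1553, 0.2046, 0.1509, 0.1410, 0.1667]
t=3: π = [0.1826, 0.1556, 0.2034, 0.1482, 0.1417, 0.1684]
t=4: π = [0.1829, 0.1554, 0.2037, 0.1486, 0.1414, 0.1680]
t=5: π = [0.1830, 0.1554, 0.2037, 0.1484, 0.1414, 0.1681]

π = [0.1830, 0.1554, 0.2037, 0.1484, 0.1414, 0.1681]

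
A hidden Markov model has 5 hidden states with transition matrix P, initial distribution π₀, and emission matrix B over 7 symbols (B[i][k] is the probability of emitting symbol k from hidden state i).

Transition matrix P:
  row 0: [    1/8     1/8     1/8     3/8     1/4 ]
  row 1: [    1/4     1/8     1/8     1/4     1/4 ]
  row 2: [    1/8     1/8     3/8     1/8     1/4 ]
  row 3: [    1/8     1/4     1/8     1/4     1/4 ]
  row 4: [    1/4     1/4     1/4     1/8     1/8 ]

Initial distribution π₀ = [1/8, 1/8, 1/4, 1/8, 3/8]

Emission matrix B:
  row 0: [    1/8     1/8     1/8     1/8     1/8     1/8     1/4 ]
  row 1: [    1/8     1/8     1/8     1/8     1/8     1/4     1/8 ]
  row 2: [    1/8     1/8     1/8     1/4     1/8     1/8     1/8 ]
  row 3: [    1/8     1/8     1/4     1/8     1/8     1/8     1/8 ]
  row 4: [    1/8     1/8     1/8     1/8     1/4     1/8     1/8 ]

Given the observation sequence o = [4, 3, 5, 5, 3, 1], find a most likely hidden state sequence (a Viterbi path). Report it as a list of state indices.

path = [4, 2, 2, 2, 2, 2]

t=0: δ = [1.562e-02, 1.562e-02, 3.125e-02, 1.562e-02, 9.375e-02]  (obs o_0=4)
t=1: δ = [2.930e-03, 2.930e-03, 5.859e-03, 1.465e-03, 1.465e-03]  ψ = [4, 4, 4, 4, 4]  (obs o_1=3)
t=2: δ = [9.155e-05, 1.831e-04, 2.747e-04, 1.373e-04, 1.831e-04]  ψ = [1, 2, 2, 0, 2]  (obs o_2=5)
t=3: δ = [5.722e-06, 1.144e-05, 1.287e-05, 5.722e-06, 8.583e-06]  ψ = [1, 4, 2, 1, 2]  (obs o_3=5)
t=4: δ = [3.576e-07, 2.682e-07, 1.207e-06, 3.576e-07, 4.023e-07]  ψ = [1, 4, 2, 1, 2]  (obs o_4=3)
t=5: δ = [1.886e-08, 1.886e-08, 5.658e-08, 1.886e-08, 3.772e-08]  ψ = [2, 2, 2, 2, 2]  (obs o_5=1)
backtrack: best end state = 2; path = [4, 2, 2, 2, 2, 2]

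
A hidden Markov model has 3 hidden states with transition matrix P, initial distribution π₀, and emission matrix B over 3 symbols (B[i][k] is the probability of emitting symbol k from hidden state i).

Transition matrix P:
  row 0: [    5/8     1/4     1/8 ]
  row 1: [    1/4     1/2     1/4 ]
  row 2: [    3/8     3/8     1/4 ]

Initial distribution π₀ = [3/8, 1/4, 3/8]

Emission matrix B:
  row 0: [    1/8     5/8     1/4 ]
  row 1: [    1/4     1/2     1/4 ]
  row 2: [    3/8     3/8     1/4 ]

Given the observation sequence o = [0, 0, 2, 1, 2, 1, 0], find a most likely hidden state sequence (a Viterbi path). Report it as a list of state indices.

path = [2, 2, 0, 0, 0, 0, 0]

t=0: δ = [4.688e-02, 6.250e-02, 1.406e-01]  (obs o_0=0)
t=1: δ = [6.592e-03, 1.318e-02, 1.318e-02]  ψ = [2, 2, 2]  (obs o_1=0)
t=2: δ = [1.236e-03, 1.648e-03, 8.240e-04]  ψ = [2, 1, 1]  (obs o_2=2)
t=3: δ = [4.828e-04, 4.120e-04, 1.545e-04]  ψ = [0, 1, 1]  (obs o_3=1)
t=4: δ = [7.544e-05, 5.150e-05, 2.575e-05]  ψ = [0, 1, 1]  (obs o_4=2)
t=5: δ = [2.947e-05, 1.287e-05, 4.828e-06]  ψ = [0, 1, 1]  (obs o_5=1)
t=6: δ = [2.302e-06, 1.842e-06, 1.381e-06]  ψ = [0, 0, 0]  (obs o_6=0)
backtrack: best end state = 0; path = [2, 2, 0, 0, 0, 0, 0]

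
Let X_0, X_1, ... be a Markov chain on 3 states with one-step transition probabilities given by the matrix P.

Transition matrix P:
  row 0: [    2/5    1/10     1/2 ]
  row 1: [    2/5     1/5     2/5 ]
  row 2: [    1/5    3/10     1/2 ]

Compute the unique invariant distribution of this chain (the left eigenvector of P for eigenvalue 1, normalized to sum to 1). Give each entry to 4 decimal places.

Balance equations π_j = Σ_i π_i·P[i][j]:
  π_0 = 2/5·π_0 + 2/5·π_1 + 1/5·π_2
  π_1 = 1/10·π_0 + 1/5·π_1 + 3/10·π_2
  normalize: π_0 + π_1 + π_2 = 1
Solving the linear system gives exactly π = [7/23, 5/23, 11/23].

π = [0.3043, 0.2174, 0.4783]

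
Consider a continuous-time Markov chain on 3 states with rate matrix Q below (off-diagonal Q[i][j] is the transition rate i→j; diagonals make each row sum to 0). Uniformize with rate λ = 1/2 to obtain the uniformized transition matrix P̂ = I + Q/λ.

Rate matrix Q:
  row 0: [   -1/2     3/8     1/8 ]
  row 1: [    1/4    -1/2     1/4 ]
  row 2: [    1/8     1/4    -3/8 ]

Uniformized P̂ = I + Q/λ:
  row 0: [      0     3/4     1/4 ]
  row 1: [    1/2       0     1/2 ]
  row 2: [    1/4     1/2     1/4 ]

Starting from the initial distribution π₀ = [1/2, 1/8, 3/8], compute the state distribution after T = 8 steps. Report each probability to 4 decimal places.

π = [0.2818, 0.3697, 0.3485]

t=0: π = [0.5000, 0.1250, 0.3750]
t=1: π = [0.1563, 0.5625, 0.2813]
t=2: π = [0.3516, 0.2578, 0.3906]
t=3: π = [0.2266, 0.4590, 0.3145]
t=4: π = [0.3081, 0.3271, 0.3647]
t=5: π = [0.2548, 0.4135, 0.3318]
t=6: π = [0.2897, 0.3570, 0.3534]
t=7: π = [0.2668, 0.3939, 0.3392]
t=8: π = [0.2818, 0.3697, 0.3485]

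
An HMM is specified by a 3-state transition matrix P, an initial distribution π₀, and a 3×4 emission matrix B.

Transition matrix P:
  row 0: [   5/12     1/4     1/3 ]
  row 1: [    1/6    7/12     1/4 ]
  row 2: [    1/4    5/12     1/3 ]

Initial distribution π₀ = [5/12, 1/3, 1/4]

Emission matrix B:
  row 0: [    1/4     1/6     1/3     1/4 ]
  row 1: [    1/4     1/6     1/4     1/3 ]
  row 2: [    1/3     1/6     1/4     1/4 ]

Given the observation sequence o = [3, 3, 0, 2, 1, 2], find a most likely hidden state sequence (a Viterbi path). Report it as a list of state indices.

path = [1, 1, 1, 1, 1, 1]

t=0: δ = [1.042e-01, 1.111e-01, 6.250e-02]  (obs o_0=3)
t=1: δ = [1.085e-02, 2.160e-02, 8.681e-03]  ψ = [0, 1, 0]  (obs o_1=3)
t=2: δ = [1.130e-03, 3.151e-03, 1.800e-03]  ψ = [0, 1, 1]  (obs o_2=0)
t=3: δ = [1.750e-04, 4.595e-04, 1.969e-04]  ψ = [1, 1, 1]  (obs o_3=2)
t=4: δ = [1.276e-05, 4.467e-05, 1.915e-05]  ψ = [1, 1, 1]  (obs o_4=1)
t=5: δ = [2.482e-06, 6.515e-06, 2.792e-06]  ψ = [1, 1, 1]  (obs o_5=2)
backtrack: best end state = 1; path = [1, 1, 1, 1, 1, 1]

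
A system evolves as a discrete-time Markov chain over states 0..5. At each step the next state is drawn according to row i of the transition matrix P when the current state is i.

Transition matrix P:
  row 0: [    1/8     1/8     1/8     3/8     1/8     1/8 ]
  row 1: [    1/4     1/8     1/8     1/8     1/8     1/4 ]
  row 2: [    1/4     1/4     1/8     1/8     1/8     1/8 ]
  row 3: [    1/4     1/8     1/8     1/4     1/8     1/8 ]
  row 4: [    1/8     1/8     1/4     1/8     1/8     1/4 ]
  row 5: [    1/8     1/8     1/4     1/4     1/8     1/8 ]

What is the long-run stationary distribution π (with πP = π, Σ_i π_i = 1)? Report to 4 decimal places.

Balance equations π_j = Σ_i π_i·P[i][j]:
  π_0 = 1/8·π_0 + 1/4·π_1 + 1/4·π_2 + 1/4·π_3 + 1/8·π_4 + 1/8·π_5
  π_1 = 1/8·π_0 + 1/8·π_1 + 1/4·π_2 + 1/8·π_3 + 1/8·π_4 + 1/8·π_5
  π_2 = 1/8·π_0 + 1/8·π_1 + 1/8·π_2 + 1/8·π_3 + 1/4·π_4 + 1/4·π_5
  π_3 = 3/8·π_0 + 1/8·π_1 + 1/8·π_2 + 1/4·π_3 + 1/8·π_4 + 1/4·π_5
  π_4 = 1/8·π_0 + 1/8·π_1 + 1/8·π_2 + 1/8·π_3 + 1/8·π_4 + 1/8·π_5
  normalize: π_0 + π_1 + π_2 + π_3 + π_4 + π_5 = 1
Solving the linear system gives exactly π = [877/4599, 593/4088, 82/511, 8095/36792, 1/8, 649/4088].

π = [0.1907, 0.1451, 0.1605, 0.2200, 0.1250, 0.1588]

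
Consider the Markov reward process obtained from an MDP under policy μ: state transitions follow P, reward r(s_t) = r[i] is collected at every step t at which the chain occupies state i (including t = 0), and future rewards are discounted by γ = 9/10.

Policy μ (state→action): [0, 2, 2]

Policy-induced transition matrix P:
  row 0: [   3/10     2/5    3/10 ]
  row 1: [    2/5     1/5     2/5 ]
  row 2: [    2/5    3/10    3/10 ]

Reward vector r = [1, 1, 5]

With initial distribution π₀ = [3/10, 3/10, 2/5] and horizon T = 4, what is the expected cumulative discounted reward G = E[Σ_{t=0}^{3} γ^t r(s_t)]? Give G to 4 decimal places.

G = 8.2605

t=0: π = [0.3000, 0.3000, 0.4000], E[r] = 2.6000, γ^t·E[r] = 2.600000, running G = 2.600000
t=1: π = [0.3700, 0.3000, 0.3300], E[r] = 2.3200, γ^t·E[r] = 2.088000, running G = 4.688000
t=2: π = [0.3630, 0.3070, 0.3300], E[r] = 2.3200, γ^t·E[r] = 1.879200, running G = 6.567200
t=3: π = [0.3637, 0.3056, 0.3307], E[r] = 2.3228, γ^t·E[r] = 1.693321, running G = 8.260521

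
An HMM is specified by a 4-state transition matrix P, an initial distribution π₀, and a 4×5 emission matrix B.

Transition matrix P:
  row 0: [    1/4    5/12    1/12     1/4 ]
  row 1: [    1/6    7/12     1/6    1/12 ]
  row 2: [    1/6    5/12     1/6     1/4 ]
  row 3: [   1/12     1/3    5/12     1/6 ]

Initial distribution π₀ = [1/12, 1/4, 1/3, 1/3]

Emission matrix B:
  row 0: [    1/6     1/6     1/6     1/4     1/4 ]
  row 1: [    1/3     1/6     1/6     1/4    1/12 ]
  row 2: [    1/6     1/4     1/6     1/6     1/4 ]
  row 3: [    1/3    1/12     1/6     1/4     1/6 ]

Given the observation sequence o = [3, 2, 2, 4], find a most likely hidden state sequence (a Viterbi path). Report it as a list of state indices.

path = [1, 1, 1, 1]

t=0: δ = [2.083e-02, 6.250e-02, 5.556e-02, 8.333e-02]  (obs o_0=3)
t=1: δ = [1.736e-03, 6.076e-03, 5.787e-03, 2.315e-03]  ψ = [1, 1, 3, 2]  (obs o_1=2)
t=2: δ = [1.688e-04, 5.908e-04, 1.688e-04, 2.411e-04]  ψ = [1, 1, 1, 2]  (obs o_2=2)
t=3: δ = [2.462e-05, 2.872e-05, 2.512e-05, 8.205e-06]  ψ = [1, 1, 3, 1]  (obs o_3=4)
backtrack: best end state = 1; path = [1, 1, 1, 1]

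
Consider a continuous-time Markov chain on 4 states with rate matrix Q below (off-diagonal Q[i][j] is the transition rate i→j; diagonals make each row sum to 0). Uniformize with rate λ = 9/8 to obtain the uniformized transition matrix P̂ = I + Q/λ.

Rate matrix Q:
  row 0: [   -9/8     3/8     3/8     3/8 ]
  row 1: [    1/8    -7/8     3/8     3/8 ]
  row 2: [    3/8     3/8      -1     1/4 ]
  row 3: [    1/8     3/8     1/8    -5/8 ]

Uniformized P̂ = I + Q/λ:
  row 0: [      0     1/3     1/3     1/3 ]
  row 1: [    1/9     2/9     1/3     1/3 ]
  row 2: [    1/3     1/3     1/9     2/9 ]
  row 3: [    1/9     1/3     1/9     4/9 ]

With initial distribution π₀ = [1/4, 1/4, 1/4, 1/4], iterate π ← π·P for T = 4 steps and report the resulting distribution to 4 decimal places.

t=0: π = [0.2500, 0.2500, 0.2500, 0.2500]
t=1: π = [0.1389, 0.3056, 0.2222, 0.3333]
t=2: π = [0.1451, 0.2994, 0.2099, 0.3457]
t=3: π = [0.1416, 0.3001, 0.2099, 0.3484]
t=4: π = [0.1420, 0.3000, 0.2093, 0.3487]

π = [0.1420, 0.3000, 0.2093, 0.3487]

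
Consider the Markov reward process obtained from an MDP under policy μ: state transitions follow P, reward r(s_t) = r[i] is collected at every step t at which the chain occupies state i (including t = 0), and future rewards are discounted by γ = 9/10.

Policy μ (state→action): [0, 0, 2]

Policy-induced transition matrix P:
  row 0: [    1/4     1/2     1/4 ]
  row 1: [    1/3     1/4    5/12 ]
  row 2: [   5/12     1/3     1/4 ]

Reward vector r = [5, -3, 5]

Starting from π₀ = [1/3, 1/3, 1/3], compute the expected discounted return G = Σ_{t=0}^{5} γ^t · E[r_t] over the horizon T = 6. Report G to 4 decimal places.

G = 10.1676

t=0: π = [0.3333, 0.3333, 0.3333], E[r] = 2.3333, γ^t·E[r] = 2.333333, running G = 2.333333
t=1: π = [0.3333, 0.3611, 0.3056], E[r] = 2.1111, γ^t·E[r] = 1.900000, running G = 4.233333
t=2: π = [0.3310, 0.3588, 0.3102], E[r] = 2.1296, γ^t·E[r] = 1.725000, running G = 5.958333
t=3: π = [0.3316, 0.3586, 0.3098], E[r] = 2.1312, γ^t·E[r] = 1.553625, running G = 7.511958
t=4: π = [0.3315, 0.3587, 0.3098], E[r] = 2.1303, γ^t·E[r] = 1.397672, running G = 8.909630
t=5: π = [0.3315, 0.3587, 0.3098], E[r] = 2.1305, γ^t·E[r] = 1.258012, running G = 10.167642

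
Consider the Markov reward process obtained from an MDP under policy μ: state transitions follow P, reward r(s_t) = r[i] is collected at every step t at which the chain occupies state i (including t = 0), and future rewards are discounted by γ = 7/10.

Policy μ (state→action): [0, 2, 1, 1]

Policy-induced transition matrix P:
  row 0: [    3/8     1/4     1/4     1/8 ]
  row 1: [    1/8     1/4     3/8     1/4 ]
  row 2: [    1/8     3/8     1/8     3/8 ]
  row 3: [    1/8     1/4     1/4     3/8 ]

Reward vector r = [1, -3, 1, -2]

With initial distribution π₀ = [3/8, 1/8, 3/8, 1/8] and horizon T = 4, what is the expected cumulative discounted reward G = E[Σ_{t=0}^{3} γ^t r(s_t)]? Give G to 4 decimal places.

t=0: π = [0.3750, 0.1250, 0.3750, 0.1250], E[r] = 0.1250, γ^t·E[r] = 0.125000, running G = 0.125000
t=1: π = [0.2188, 0.2969, 0.2188, 0.2656], E[r] = -0.9844, γ^t·E[r] = -0.689063, running G = -0.564063
t=2: π = [0.1797, 0.2773, 0.2598, 0.2832], E[r] = -0.9590, γ^t·E[r] = -0.469902, running G = -1.033965
t=3: π = [0.1699, 0.2825, 0.2522, 0.2954], E[r] = -1.0161, γ^t·E[r] = -0.348527, running G = -1.382492

G = -1.3825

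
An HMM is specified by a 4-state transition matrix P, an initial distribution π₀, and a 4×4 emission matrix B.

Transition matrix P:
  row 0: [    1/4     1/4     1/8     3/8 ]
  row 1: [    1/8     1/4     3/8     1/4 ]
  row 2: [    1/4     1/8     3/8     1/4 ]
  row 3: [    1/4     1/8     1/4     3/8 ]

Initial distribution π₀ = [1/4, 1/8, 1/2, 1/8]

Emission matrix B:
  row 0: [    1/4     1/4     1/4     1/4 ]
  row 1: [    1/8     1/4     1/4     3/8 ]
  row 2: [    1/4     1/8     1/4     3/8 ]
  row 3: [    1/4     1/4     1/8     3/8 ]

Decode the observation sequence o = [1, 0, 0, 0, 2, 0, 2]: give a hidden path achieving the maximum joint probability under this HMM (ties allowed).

path = [2, 2, 2, 2, 2, 2, 2]

t=0: δ = [6.250e-02, 3.125e-02, 6.250e-02, 3.125e-02]  (obs o_0=1)
t=1: δ = [3.906e-03, 1.953e-03, 5.859e-03, 5.859e-03]  ψ = [0, 0, 2, 0]  (obs o_1=0)
t=2: δ = [3.662e-04, 1.221e-04, 5.493e-04, 5.493e-04]  ψ = [2, 0, 2, 3]  (obs o_2=0)
t=3: δ = [3.433e-05, 1.144e-05, 5.150e-05, 5.150e-05]  ψ = [2, 0, 2, 3]  (obs o_3=0)
t=4: δ = [3.219e-06, 2.146e-06, 4.828e-06, 2.414e-06]  ψ = [2, 0, 2, 3]  (obs o_4=2)
t=5: δ = [3.017e-07, 1.006e-07, 4.526e-07, 3.017e-07]  ψ = [2, 0, 2, 0]  (obs o_5=0)
t=6: δ = [2.829e-08, 1.886e-08, 4.243e-08, 1.414e-08]  ψ = [2, 0, 2, 0]  (obs o_6=2)
backtrack: best end state = 2; path = [2, 2, 2, 2, 2, 2, 2]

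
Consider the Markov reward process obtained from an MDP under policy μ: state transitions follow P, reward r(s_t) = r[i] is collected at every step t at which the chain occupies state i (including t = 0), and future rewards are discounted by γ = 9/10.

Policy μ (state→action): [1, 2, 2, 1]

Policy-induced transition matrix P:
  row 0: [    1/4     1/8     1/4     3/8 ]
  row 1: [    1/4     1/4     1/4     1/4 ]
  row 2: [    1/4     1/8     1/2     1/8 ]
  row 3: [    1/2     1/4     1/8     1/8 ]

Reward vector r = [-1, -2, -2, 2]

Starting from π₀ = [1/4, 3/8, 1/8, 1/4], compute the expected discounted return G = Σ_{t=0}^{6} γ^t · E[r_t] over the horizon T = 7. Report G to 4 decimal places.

G = -4.0560

t=0: π = [0.2500, 0.3750, 0.1250, 0.2500], E[r] = -0.7500, γ^t·E[r] = -0.750000, running G = -0.750000
t=1: π = [0.3125, 0.2031, 0.2500, 0.2344], E[r] = -0.7500, γ^t·E[r] = -0.675000, running G = -1.425000
t=2: π = [0.3086, 0.1797, 0.2832, 0.2285], E[r] = -0.7773, γ^t·E[r] = -0.629648, running G = -2.054648
t=3: π = [0.3071, 0.1760, 0.2922, 0.2246], E[r] = -0.7944, γ^t·E[r] = -0.579142, running G = -2.633791
t=4: π = [0.3062, 0.1751, 0.2950, 0.2238], E[r] = -0.7987, γ^t·E[r] = -0.524031, running G = -3.157822
t=5: π = [0.3059, 0.1749, 0.2958, 0.2234], E[r] = -0.8004, γ^t·E[r] = -0.472606, running G = -3.630427
t=6: π = [0.3059, 0.1748, 0.2960, 0.2233], E[r] = -0.8008, γ^t·E[r] = -0.425561, running G = -4.055989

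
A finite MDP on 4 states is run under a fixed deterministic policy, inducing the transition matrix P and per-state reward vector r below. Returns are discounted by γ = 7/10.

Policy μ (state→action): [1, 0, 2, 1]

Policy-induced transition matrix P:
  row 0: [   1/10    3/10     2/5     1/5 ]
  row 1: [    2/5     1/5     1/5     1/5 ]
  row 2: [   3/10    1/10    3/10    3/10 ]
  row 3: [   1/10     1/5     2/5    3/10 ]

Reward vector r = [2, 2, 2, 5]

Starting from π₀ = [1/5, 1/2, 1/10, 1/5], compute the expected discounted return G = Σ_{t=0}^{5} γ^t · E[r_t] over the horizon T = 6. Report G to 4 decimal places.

G = 7.9181

t=0: π = [0.2000, 0.5000, 0.1000, 0.2000], E[r] = 2.6000, γ^t·E[r] = 2.600000, running G = 2.600000
t=1: π = [0.2700, 0.2100, 0.2900, 0.2300], E[r] = 2.6900, γ^t·E[r] = 1.883000, running G = 4.483000
t=2: π = [0.2210, 0.1980, 0.3290, 0.2520], E[r] = 2.7560, γ^t·E[r] = 1.350440, running G = 5.833440
t=3: π = [0.2252, 0.1892, 0.3275, 0.2581], E[r] = 2.7743, γ^t·E[r] = 0.951585, running G = 6.785025
t=4: π = [0.2223, 0.1898, 0.3294, 0.2586], E[r] = 2.7757, γ^t·E[r] = 0.666441, running G = 7.451466
t=5: π = [0.2228, 0.1893, 0.3291, 0.2588], E[r] = 2.7764, γ^t·E[r] = 0.466628, running G = 7.918094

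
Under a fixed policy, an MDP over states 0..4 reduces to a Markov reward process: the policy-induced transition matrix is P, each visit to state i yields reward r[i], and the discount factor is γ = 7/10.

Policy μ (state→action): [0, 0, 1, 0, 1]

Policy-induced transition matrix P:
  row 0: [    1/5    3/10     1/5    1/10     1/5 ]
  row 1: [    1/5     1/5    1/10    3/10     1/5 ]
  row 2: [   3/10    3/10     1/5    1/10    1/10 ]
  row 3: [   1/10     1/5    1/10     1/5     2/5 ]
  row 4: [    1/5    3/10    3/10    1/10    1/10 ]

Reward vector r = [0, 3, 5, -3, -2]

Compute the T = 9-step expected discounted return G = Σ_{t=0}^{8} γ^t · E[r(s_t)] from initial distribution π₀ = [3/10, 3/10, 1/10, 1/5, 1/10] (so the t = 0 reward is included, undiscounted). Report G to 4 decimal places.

t=0: π = [0.3000, 0.3000, 0.1000, 0.2000, 0.1000], E[r] = 0.6000, γ^t·E[r] = 0.600000, running G = 0.600000
t=1: π = [0.1900, 0.2500, 0.1600, 0.1800, 0.2200], E[r] = 0.5700, γ^t·E[r] = 0.399000, running G = 0.999000
t=2: π = [0.1980, 0.2570, 0.1790, 0.1680, 0.1980], E[r] = 0.7660, γ^t·E[r] = 0.375340, running G = 1.374340
t=3: π = [0.2011, 0.2575, 0.1773, 0.1682, 0.1959], E[r] = 0.7626, γ^t·E[r] = 0.261572, running G = 1.635912
t=4: π = [0.2009, 0.2574, 0.1770, 0.1683, 0.1963], E[r] = 0.7598, γ^t·E[r] = 0.182426, running G = 1.818337
t=5: π = [0.2009, 0.2574, 0.1771, 0.1683, 0.1963], E[r] = 0.7599, γ^t·E[r] = 0.127724, running G = 1.946062
t=6: π = [0.2009, 0.2574, 0.1771, 0.1683, 0.1963], E[r] = 0.7600, γ^t·E[r] = 0.089410, running G = 2.035471
t=7: π = [0.2009, 0.2574, 0.1771, 0.1683, 0.1963], E[r] = 0.7600, γ^t·E[r] = 0.062587, running G = 2.098058
t=8: π = [0.2009, 0.2574, 0.1771, 0.1683, 0.1963], E[r] = 0.7600, γ^t·E[r] = 0.043811, running G = 2.141869

G = 2.1419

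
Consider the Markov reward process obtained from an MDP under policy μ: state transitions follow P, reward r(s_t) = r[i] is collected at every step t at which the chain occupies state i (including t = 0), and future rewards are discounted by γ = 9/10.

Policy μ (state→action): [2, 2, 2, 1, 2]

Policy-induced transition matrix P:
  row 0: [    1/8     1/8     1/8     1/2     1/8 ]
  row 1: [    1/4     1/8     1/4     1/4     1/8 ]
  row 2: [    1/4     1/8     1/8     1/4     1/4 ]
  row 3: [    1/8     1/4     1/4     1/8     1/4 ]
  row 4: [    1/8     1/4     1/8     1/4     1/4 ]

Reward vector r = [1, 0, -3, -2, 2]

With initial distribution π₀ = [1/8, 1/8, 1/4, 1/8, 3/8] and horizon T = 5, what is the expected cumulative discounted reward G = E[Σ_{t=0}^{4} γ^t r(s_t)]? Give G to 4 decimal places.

G = -1.5340

t=0: π = [0.1250, 0.1250, 0.2500, 0.1250, 0.3750], E[r] = -0.1250, γ^t·E[r] = -0.125000, running G = -0.125000
t=1: π = [0.1719, 0.1875, 0.1563, 0.2656, 0.2188], E[r] = -0.3906, γ^t·E[r] = -0.351563, running G = -0.476563
t=2: π = [0.1680, 0.1855, 0.1816, 0.2598, 0.2051], E[r] = -0.4863, γ^t·E[r] = -0.393926, running G = -0.870488
t=3: π = [0.1709, 0.1831, 0.1807, 0.2595, 0.2058], E[r] = -0.4785, γ^t·E[r] = -0.348838, running G = -1.219326
t=4: π = [0.1705, 0.1832, 0.1803, 0.2603, 0.2057], E[r] = -0.4796, γ^t·E[r] = -0.314655, running G = -1.533981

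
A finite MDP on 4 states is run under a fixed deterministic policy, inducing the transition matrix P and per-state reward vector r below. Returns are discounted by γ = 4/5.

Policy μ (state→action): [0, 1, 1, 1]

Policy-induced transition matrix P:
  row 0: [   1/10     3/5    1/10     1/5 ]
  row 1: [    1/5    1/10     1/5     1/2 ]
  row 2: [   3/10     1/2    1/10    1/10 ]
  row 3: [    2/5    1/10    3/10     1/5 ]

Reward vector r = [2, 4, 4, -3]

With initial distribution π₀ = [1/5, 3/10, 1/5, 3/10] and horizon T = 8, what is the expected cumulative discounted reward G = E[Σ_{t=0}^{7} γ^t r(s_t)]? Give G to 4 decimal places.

G = 6.5894

t=0: π = [0.2000, 0.3000, 0.2000, 0.3000], E[r] = 1.5000, γ^t·E[r] = 1.500000, running G = 1.500000
t=1: π = [0.2600, 0.2800, 0.1900, 0.2700], E[r] = 1.5900, γ^t·E[r] = 1.272000, running G = 2.772000
t=2: π = [0.2470, 0.3060, 0.1820, 0.2650], E[r] = 1.6510, γ^t·E[r] = 1.056640, running G = 3.828640
t=3: π = [0.2465, 0.2963, 0.1836, 0.2736], E[r] = 1.5918, γ^t·E[r] = 0.815002, running G = 4.643642
t=4: π = [0.2484, 0.2967, 0.1844, 0.2705], E[r] = 1.6094, γ^t·E[r] = 0.659223, running G = 5.302864
t=5: π = [0.2477, 0.2980, 0.1838, 0.2706], E[r] = 1.6106, γ^t·E[r] = 0.527761, running G = 5.830626
t=6: π = [0.2477, 0.2974, 0.1839, 0.2710], E[r] = 1.6075, γ^t·E[r] = 0.421395, running G = 6.252020
t=7: π = [0.2478, 0.2974, 0.1839, 0.2708], E[r] = 1.6086, γ^t·E[r] = 0.337357, running G = 6.589377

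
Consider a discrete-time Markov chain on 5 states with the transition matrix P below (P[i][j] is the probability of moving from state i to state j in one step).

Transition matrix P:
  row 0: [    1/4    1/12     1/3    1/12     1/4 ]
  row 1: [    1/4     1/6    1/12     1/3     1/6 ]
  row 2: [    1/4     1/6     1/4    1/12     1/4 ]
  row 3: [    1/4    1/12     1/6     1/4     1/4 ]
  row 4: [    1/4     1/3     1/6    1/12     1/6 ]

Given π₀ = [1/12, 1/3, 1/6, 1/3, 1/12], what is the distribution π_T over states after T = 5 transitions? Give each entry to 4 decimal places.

t=0: π = [0.0833, 0.3333, 0.1667, 0.3333, 0.0833]
t=1: π = [0.2500, 0.1458, 0.1667, 0.2222, 0.2153]
t=2: π = [0.2500, 0.1632, 0.2101, 0.1568, 0.2199]
t=3: π = [0.2500, 0.1694, 0.2122, 0.1503, 0.2181]
t=4: π = [0.2500, 0.1697, 0.2119, 0.1507, 0.2177]
t=5: π = [0.2500, 0.1696, 0.2119, 0.1509, 0.2177]

π = [0.2500, 0.1696, 0.2119, 0.1509, 0.2177]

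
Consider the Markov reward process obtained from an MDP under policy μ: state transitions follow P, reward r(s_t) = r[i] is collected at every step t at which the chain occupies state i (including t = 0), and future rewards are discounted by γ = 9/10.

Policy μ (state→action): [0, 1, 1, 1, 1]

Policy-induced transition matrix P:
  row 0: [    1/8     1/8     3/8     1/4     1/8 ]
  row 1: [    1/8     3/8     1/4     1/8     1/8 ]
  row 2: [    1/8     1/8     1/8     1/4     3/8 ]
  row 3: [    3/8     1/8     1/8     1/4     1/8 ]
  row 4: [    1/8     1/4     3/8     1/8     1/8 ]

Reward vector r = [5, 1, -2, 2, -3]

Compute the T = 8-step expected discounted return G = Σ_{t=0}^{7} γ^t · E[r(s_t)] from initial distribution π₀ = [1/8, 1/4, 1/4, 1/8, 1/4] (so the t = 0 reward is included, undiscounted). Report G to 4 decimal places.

t=0: π = [0.1250, 0.2500, 0.2500, 0.1250, 0.2500], E[r] = -0.1250, γ^t·E[r] = -0.125000, running G = -0.125000
t=1: π = [0.1563, 0.2188, 0.2500, 0.1875, 0.1875], E[r] = 0.3125, γ^t·E[r] = 0.281250, running G = 0.156250
t=2: π = [0.1719, 0.2031, 0.2383, 0.1992, 0.1875], E[r] = 0.4219, γ^t·E[r] = 0.341719, running G = 0.497969
t=3: π = [0.1748, 0.1992, 0.2402, 0.2012, 0.1846], E[r] = 0.4414, γ^t·E[r] = 0.321785, running G = 0.819754
t=4: π = [0.1753, 0.1979, 0.2397, 0.2020, 0.1851], E[r] = 0.4437, γ^t·E[r] = 0.291128, running G = 1.110882
t=5: π = [0.1755, 0.1976, 0.2398, 0.2021, 0.1849], E[r] = 0.4449, γ^t·E[r] = 0.262736, running G = 1.373619
t=6: π = [0.1755, 0.1975, 0.2398, 0.2022, 0.1850], E[r] = 0.4451, γ^t·E[r] = 0.236524, running G = 1.610142
t=7: π = [0.1755, 0.1975, 0.2398, 0.2022, 0.1850], E[r] = 0.4451, γ^t·E[r] = 0.212903, running G = 1.823045

G = 1.8230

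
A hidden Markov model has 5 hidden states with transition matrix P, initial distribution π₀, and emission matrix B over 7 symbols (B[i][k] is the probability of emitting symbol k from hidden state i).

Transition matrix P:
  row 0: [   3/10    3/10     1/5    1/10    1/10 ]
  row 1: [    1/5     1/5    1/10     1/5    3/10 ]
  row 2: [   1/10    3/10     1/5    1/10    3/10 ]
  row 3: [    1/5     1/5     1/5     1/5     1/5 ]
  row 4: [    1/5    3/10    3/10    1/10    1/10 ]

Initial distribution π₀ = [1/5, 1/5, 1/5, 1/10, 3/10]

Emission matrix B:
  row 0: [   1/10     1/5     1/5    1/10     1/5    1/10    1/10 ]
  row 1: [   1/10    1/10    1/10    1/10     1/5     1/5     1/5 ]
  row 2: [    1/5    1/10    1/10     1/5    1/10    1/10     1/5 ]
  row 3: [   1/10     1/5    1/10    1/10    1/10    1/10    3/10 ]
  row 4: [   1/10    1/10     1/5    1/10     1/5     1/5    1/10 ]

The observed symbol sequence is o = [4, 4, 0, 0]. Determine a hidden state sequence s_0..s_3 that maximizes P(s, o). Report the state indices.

t=0: δ = [4.000e-02, 4.000e-02, 2.000e-02, 1.000e-02, 6.000e-02]  (obs o_0=4)
t=1: δ = [2.400e-03, 3.600e-03, 1.800e-03, 8.000e-04, 2.400e-03]  ψ = [0, 4, 4, 1, 1]  (obs o_1=4)
t=2: δ = [7.200e-05, 7.200e-05, 1.440e-04, 7.200e-05, 1.080e-04]  ψ = [0, 0, 4, 1, 1]  (obs o_2=0)
t=3: δ = [2.160e-06, 4.320e-06, 6.480e-06, 1.440e-06, 4.320e-06]  ψ = [0, 2, 4, 1, 2]  (obs o_3=0)
backtrack: best end state = 2; path = [4, 1, 4, 2]

path = [4, 1, 4, 2]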